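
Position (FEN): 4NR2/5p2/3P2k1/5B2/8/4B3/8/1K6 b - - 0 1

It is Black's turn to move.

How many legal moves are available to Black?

2

Black to move; king on g6.
In check: yes, from the white bishop on f5.
Legal moves: Kh5, Kxf5.
Count: 2.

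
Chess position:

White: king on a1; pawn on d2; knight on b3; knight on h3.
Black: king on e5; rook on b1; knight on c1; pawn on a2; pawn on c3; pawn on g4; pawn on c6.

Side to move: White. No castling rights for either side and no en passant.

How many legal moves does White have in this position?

White to move; king on a1.
In check: yes, from the black rook on b1.
Legal moves: none.
Count: 0.

0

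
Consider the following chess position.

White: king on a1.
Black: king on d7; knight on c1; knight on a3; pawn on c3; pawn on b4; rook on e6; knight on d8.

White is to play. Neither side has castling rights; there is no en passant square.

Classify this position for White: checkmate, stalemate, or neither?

stalemate

White to move; white king on a1.
In check: no.
King squares — b1: attacked by Na3; a2: attacked by Nc1; b2: attacked by Pc3.
Legal moves for White: none.
Not in check and no legal moves → stalemate.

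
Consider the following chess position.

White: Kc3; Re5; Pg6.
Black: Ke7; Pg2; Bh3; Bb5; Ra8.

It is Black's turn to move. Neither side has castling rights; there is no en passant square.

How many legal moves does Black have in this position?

6

Black to move; king on e7.
In check: yes, from the white rook on e5.
Legal moves: Kf8, Kd8, Kd7, Kf6, Kd6, Be6.
Count: 6.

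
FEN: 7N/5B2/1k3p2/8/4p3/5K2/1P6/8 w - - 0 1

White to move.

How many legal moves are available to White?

White to move; king on f3.
In check: yes, from the black pawn on e4.
Legal moves: Kg4, Kf4, Kxe4, Kg3, Ke3, Kg2, Kf2, Ke2.
Count: 8.

8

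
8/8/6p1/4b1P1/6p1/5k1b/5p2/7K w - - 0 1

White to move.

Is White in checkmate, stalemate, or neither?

White to move; white king on h1.
In check: no.
King squares — g1: attacked by Pf2; g2: attacked by Kf3; h2: attacked by Be5.
Legal moves for White: none.
Not in check and no legal moves → stalemate.

stalemate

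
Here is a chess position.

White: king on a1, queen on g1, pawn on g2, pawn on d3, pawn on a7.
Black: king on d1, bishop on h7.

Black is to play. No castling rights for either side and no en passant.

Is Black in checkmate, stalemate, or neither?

Black to move; black king on d1.
In check: yes, from the white queen on g1.
King squares — c1: attacked by Qg1; e1: attacked by Qg1; c2: available; d2: available; e2: available.
Legal moves for Black: Ke2, Kd2, Kc2.
Black is in check but has 3 legal moves → neither.

neither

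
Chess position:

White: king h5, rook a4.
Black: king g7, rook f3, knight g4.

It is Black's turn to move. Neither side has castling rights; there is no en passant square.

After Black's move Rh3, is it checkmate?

After Rh3: white king on h5; in check: yes, from the black rook on h3.
White has 2 legal replies: Kg5, Kxg4.
In check but a legal move exists → not checkmate.

no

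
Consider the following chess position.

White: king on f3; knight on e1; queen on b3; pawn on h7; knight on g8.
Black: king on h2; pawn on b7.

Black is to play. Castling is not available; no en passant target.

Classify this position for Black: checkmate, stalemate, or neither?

Black to move; black king on h2.
In check: no.
Legal moves for Black: Kh3, Kh1, Kg1, b6, b5.
Black has 5 legal moves and is not in check → neither.

neither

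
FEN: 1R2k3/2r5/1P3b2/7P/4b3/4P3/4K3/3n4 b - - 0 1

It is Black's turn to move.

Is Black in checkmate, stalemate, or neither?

neither

Black to move; black king on e8.
In check: yes, from the white rook on b8.
King squares — d7: available; e7: available; f7: available; d8: attacked by Rb8; f8: attacked by Rb8.
Legal moves for Black: Kf7, Ke7, Kd7, Rc8, Bd8.
Black is in check but has 5 legal moves → neither.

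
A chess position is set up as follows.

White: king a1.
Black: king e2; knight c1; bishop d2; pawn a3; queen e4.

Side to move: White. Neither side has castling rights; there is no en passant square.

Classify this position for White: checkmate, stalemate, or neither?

stalemate

White to move; white king on a1.
In check: no.
King squares — b1: attacked by Qe4; a2: attacked by Nc1; b2: attacked by Pa3.
Legal moves for White: none.
Not in check and no legal moves → stalemate.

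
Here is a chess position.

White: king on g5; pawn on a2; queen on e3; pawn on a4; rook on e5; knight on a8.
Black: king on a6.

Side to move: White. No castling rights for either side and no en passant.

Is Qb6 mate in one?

yes

After Qb6: black king on a6; in check: yes, from the white queen on b6.
King squares — a5: attacked by Re5; b5: attacked by Pa4; b6: attacked by Na8; a7: attacked by Qb6; b7: attacked by Qb6.
Black has no legal moves → checkmate.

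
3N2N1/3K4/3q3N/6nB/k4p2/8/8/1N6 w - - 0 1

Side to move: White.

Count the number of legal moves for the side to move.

White to move; king on d7.
In check: yes, from the black queen on d6.
Legal moves: Ke8, Kc8, Kxd6.
Count: 3.

3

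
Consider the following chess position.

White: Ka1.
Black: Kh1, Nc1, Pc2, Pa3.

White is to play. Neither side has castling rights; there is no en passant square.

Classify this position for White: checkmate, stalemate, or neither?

stalemate

White to move; white king on a1.
In check: no.
King squares — b1: attacked by Pc2; a2: attacked by Nc1; b2: attacked by Pa3.
Legal moves for White: none.
Not in check and no legal moves → stalemate.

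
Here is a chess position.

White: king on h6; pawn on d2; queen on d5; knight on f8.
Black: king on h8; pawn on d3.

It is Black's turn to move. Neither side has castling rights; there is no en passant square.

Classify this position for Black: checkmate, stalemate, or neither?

stalemate

Black to move; black king on h8.
In check: no.
King squares — g7: attacked by Kh6; h7: attacked by Kh6; g8: attacked by Qd5.
Legal moves for Black: none.
Not in check and no legal moves → stalemate.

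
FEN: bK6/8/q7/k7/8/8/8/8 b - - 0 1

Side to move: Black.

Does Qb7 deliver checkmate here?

yes

After Qb7: white king on b8; in check: yes, from the black queen on b7.
King squares — a7: attacked by Qb7; b7: attacked by Ba8; c7: attacked by Qb7; a8: attacked by Qb7; c8: attacked by Qb7.
White has no legal moves → checkmate.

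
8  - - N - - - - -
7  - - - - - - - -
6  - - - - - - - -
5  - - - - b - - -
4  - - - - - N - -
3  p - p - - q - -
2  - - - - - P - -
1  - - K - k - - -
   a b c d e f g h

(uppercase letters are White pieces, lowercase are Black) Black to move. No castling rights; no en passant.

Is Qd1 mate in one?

After Qd1: white king on c1; in check: yes, from the black queen on d1.
King squares — b1: attacked by Qd1; d1: attacked by Ke1; b2: attacked by Pa3; c2: attacked by Qd1; d2: attacked by Qd1.
White has no legal moves → checkmate.

yes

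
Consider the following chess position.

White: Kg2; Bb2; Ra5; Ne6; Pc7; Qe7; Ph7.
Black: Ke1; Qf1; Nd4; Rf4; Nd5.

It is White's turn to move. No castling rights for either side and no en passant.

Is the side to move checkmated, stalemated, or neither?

neither

White to move; white king on g2.
In check: yes, from the black queen on f1.
King squares — f1: attacked by Ke1; g1: attacked by Qf1; h1: attacked by Qf1; f2: attacked by Ke1; h2: available; f3: attacked by Qf1; g3: available; h3: attacked by Qf1.
Legal moves for White: Kg3, Kh2.
White is in check but has 2 legal moves → neither.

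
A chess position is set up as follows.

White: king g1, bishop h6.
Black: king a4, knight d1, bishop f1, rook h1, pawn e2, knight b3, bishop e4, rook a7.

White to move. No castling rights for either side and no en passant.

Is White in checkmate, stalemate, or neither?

checkmate

White to move; white king on g1.
In check: yes, from the black rook on h1.
King squares — f1: attacked by Rh1; h1: attacked by Be4; f2: attacked by Nd1; g2: attacked by Bf1; h2: attacked by Rh1.
Legal moves for White: none.
In check with no legal moves → checkmate.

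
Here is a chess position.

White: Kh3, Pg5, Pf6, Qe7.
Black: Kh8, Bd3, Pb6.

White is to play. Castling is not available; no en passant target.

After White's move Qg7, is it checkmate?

yes

After Qg7: black king on h8; in check: yes, from the white queen on g7.
King squares — g7: attacked by Pf6; h7: attacked by Qg7; g8: attacked by Qg7.
Black has no legal moves → checkmate.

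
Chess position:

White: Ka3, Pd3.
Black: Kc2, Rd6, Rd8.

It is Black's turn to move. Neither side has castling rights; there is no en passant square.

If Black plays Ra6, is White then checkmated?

no

After Ra6: white king on a3; in check: yes, from the black rook on a6.
White has 1 legal reply: Kb4.
In check but a legal move exists → not checkmate.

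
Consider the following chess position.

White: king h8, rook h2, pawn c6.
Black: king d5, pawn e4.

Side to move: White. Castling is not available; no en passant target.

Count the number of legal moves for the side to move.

17

White to move; king on h8.
In check: no.
Legal moves: Kg8, Kh7, Kg7, Rh7, Rh6, Rh5+, Rh4, Rh3, Rg2, Rf2, Re2, Rd2+, Rc2, Rb2, Ra2, Rh1, c7.
Count: 17.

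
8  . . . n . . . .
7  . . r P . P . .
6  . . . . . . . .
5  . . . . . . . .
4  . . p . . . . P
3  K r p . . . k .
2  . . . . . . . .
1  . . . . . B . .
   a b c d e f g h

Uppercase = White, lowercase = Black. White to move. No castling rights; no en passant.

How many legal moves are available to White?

White to move; king on a3.
In check: yes, from the black rook on b3.
Legal moves: Ka4, Ka2.
Count: 2.

2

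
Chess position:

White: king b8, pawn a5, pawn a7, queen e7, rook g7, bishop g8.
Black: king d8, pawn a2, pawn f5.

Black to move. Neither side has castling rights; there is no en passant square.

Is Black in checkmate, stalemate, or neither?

checkmate

Black to move; black king on d8.
In check: yes, from the white queen on e7.
King squares — c7: attacked by Qe7; d7: attacked by Qe7; e7: attacked by Rg7; c8: attacked by Kb8; e8: attacked by Qe7.
Legal moves for Black: none.
In check with no legal moves → checkmate.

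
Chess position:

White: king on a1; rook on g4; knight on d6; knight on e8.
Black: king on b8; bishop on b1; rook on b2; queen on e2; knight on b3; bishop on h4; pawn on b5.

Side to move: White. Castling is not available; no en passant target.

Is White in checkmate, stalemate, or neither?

checkmate

White to move; white king on a1.
In check: yes, from the black knight on b3.
King squares — b1: attacked by Rb2; a2: attacked by Bb1; b2: attacked by Qe2.
Legal moves for White: none.
In check with no legal moves → checkmate.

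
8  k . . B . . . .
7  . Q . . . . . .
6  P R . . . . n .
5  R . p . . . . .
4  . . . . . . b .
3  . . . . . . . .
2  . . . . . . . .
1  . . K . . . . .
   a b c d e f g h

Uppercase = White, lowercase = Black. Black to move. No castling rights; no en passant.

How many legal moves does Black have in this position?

0

Black to move; king on a8.
In check: yes, from the white queen on b7.
Legal moves: none.
Count: 0.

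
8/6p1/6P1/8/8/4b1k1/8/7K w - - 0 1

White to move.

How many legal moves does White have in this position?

White to move; king on h1.
In check: no.
Legal moves: none.
Count: 0.

0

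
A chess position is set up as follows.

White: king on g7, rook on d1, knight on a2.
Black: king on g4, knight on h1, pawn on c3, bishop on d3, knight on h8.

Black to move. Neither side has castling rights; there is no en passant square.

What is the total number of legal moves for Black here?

Black to move; king on g4.
In check: no.
Legal moves: Nf7, Ng6, Kh5, Kg5, Kf5, Kh4, Kf4, Kh3, Kg3, Kf3, Bh7, Bg6, Ba6, Bf5, Bb5, Be4, Bc4, Be2, Bc2, Bf1, Bb1, Ng3, Nf2, c2.
Count: 24.

24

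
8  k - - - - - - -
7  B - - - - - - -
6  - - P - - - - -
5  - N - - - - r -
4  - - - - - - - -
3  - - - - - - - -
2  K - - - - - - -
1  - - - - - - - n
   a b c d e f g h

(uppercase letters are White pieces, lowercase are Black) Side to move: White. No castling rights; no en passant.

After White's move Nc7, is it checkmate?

After Nc7: black king on a8; in check: yes, from the white knight on c7.
Black has 1 legal reply: Kxa7.
In check but a legal move exists → not checkmate.

no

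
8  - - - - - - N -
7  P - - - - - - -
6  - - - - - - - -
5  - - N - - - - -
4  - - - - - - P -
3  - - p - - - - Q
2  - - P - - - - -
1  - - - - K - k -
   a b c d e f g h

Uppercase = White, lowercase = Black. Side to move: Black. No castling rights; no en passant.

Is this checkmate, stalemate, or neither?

stalemate

Black to move; black king on g1.
In check: no.
King squares — f1: attacked by Ke1; h1: attacked by Qh3; f2: attacked by Ke1; g2: attacked by Qh3; h2: attacked by Qh3.
Legal moves for Black: none.
Not in check and no legal moves → stalemate.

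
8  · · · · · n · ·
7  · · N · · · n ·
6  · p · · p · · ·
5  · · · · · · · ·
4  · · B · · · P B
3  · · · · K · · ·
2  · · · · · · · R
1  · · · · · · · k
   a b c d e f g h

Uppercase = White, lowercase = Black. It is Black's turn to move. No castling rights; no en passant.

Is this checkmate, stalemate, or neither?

neither

Black to move; black king on h1.
In check: yes, from the white rook on h2.
Legal moves for Black: Kxh2, Kg1.
Black is in check but has 2 legal moves → neither.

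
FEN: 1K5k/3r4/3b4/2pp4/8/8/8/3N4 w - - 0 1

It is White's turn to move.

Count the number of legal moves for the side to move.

2

White to move; king on b8.
In check: yes, from the black bishop on d6.
Legal moves: Kc8, Ka8.
Count: 2.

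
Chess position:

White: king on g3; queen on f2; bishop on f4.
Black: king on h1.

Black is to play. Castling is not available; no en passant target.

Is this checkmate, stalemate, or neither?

Black to move; black king on h1.
In check: no.
King squares — g1: attacked by Qf2; g2: attacked by Qf2; h2: attacked by Qf2.
Legal moves for Black: none.
Not in check and no legal moves → stalemate.

stalemate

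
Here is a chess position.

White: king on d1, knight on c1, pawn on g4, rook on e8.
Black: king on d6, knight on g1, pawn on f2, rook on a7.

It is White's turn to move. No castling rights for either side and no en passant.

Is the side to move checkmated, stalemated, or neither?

neither

White to move; white king on d1.
In check: no.
Legal moves for White include: Rh8, Rg8, Rf8, Rd8+, Rc8, Rb8, Ra8, Re7, Re6+, Re5, Re4, Re3, Re2, Re1, Kd2, Kc2, Nd3, Nb3, ... (list truncated; more exist).
White has legal moves and is not in check → neither.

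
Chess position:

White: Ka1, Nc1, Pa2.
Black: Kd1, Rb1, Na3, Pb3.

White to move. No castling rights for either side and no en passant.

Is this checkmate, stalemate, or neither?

checkmate

White to move; white king on a1.
In check: yes, from the black rook on b1.
King squares — b1: attacked by Na3; a2: own pawn; b2: attacked by Rb1.
Legal moves for White: none.
In check with no legal moves → checkmate.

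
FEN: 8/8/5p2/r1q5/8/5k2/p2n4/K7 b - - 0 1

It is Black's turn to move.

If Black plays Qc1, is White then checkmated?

yes

After Qc1: white king on a1; in check: yes, from the black queen on c1.
King squares — b1: attacked by Qc1; a2: attacked by Ra5; b2: attacked by Qc1.
White has no legal moves → checkmate.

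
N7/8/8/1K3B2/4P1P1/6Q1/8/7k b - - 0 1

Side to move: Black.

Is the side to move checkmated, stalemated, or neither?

stalemate

Black to move; black king on h1.
In check: no.
King squares — g1: attacked by Qg3; g2: attacked by Qg3; h2: attacked by Qg3.
Legal moves for Black: none.
Not in check and no legal moves → stalemate.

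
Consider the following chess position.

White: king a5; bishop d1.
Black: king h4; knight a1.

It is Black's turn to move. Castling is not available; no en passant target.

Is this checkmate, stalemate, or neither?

Black to move; black king on h4.
In check: no.
Legal moves for Black: Kg5, Kh3, Kg3, Nb3+, Nc2.
Black has 5 legal moves and is not in check → neither.

neither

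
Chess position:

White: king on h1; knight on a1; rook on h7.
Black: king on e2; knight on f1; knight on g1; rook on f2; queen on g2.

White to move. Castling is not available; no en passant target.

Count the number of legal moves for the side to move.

0

White to move; king on h1.
In check: yes, from the black queen on g2.
Legal moves: none.
Count: 0.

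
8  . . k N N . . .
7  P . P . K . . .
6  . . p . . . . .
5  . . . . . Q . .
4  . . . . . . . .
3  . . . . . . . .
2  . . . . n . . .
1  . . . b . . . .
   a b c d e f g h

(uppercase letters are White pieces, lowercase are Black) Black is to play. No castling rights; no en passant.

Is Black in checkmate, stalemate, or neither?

Black to move; black king on c8.
In check: yes, from the white queen on f5.
King squares — b7: attacked by Nd8; c7: attacked by Ne8; d7: attacked by Qf5; b8: attacked by Pa7; d8: attacked by Pc7.
Legal moves for Black: none.
In check with no legal moves → checkmate.

checkmate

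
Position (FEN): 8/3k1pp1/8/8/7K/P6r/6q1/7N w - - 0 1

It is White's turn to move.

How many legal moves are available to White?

White to move; king on h4.
In check: yes, from the black rook on h3.
Legal moves: none.
Count: 0.

0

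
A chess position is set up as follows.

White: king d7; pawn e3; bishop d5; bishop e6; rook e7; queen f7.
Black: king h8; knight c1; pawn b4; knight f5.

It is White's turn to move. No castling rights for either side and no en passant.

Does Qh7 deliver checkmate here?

yes

After Qh7: black king on h8; in check: yes, from the white queen on h7.
King squares — g7: attacked by Re7; h7: attacked by Re7; g8: attacked by Be6.
Black has no legal moves → checkmate.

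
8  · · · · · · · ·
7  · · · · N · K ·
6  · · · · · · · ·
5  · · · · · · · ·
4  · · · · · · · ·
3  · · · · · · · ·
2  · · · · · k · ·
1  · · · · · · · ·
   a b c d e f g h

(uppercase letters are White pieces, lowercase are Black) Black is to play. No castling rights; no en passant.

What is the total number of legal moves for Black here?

Black to move; king on f2.
In check: no.
Legal moves: Kg3, Kf3, Ke3, Kg2, Ke2, Kg1, Kf1, Ke1.
Count: 8.

8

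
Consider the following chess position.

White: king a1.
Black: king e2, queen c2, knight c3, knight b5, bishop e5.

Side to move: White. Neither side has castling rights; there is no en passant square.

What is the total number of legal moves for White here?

White to move; king on a1.
In check: no.
Legal moves: none.
Count: 0.

0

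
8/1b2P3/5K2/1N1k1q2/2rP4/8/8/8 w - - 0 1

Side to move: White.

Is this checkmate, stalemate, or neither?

neither

White to move; white king on f6.
In check: yes, from the black queen on f5.
Legal moves for White: Kg7, Kxf5.
White is in check but has 2 legal moves → neither.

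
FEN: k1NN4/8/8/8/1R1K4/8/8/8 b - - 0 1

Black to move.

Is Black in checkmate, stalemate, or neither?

stalemate

Black to move; black king on a8.
In check: no.
King squares — a7: attacked by Nc8; b7: attacked by Rb4; b8: attacked by Rb4.
Legal moves for Black: none.
Not in check and no legal moves → stalemate.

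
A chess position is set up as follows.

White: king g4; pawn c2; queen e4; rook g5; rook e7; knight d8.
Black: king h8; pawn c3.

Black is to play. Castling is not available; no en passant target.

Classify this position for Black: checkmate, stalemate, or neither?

stalemate

Black to move; black king on h8.
In check: no.
King squares — g7: attacked by Rg5; h7: attacked by Qe4; g8: attacked by Rg5.
Legal moves for Black: none.
Not in check and no legal moves → stalemate.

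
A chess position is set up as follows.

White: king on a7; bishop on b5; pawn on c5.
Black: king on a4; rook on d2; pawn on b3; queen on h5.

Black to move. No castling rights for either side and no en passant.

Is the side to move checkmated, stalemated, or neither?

Black to move; black king on a4.
In check: yes, from the white bishop on b5.
Legal moves for Black: Kxb5, Ka5, Kb4, Ka3.
Black is in check but has 4 legal moves → neither.

neither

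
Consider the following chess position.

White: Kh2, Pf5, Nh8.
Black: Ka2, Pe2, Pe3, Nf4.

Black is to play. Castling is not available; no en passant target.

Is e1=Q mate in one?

no

After e1=Q: white king on h2; in check: no.
White is not in check, so this cannot be checkmate.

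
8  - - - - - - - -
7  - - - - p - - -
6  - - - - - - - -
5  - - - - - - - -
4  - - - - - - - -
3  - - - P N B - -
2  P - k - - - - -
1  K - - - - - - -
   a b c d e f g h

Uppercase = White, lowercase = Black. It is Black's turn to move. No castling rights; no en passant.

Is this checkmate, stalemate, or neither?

neither

Black to move; black king on c2.
In check: yes, from the white knight on e3.
Legal moves for Black: Kxd3, Kc3, Kd2, Kc1.
Black is in check but has 4 legal moves → neither.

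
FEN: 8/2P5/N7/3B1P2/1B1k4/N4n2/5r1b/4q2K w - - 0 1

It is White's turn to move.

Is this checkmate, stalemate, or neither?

neither

White to move; white king on h1.
In check: yes, from the black queen on e1.
Legal moves for White: Bxe1.
White is in check but has 1 legal move → neither.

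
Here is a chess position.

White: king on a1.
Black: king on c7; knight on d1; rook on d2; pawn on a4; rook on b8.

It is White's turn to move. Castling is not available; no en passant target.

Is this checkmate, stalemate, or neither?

White to move; white king on a1.
In check: no.
King squares — b1: attacked by Rb8; a2: attacked by Rd2; b2: attacked by Nd1.
Legal moves for White: none.
Not in check and no legal moves → stalemate.

stalemate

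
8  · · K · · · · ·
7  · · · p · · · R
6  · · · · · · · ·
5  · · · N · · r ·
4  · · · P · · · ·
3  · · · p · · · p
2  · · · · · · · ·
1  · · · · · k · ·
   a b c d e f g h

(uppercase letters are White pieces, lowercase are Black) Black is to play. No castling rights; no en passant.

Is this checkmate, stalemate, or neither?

neither

Black to move; black king on f1.
In check: no.
Legal moves for Black include: Rg8+, Rg7, Rg6, Rh5, Rf5, Re5, Rxd5, Rg4, Rg3, Rg2, Rg1, Kg2, Kf2, Ke2, Kg1, Ke1, d6, h2, ... (list truncated; more exist).
Black has legal moves and is not in check → neither.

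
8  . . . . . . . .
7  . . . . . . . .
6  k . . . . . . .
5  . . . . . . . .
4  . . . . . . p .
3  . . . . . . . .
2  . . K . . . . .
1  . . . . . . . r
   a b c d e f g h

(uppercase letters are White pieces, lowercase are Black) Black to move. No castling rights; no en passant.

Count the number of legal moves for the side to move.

20

Black to move; king on a6.
In check: no.
Legal moves: Kb7, Ka7, Kb6, Kb5, Ka5, Rh8, Rh7, Rh6, Rh5, Rh4, Rh3, Rh2+, Rg1, Rf1, Re1, Rd1, Rc1+, Rb1, Ra1, g3.
Count: 20.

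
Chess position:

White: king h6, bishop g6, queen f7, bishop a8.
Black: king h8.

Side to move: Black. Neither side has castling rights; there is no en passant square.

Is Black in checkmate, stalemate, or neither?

stalemate

Black to move; black king on h8.
In check: no.
King squares — g7: attacked by Kh6; h7: attacked by Bg6; g8: attacked by Qf7.
Legal moves for Black: none.
Not in check and no legal moves → stalemate.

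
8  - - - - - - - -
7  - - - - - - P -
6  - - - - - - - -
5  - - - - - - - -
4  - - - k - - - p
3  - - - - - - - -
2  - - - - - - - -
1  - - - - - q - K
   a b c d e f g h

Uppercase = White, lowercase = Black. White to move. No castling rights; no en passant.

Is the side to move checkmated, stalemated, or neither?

neither

White to move; white king on h1.
In check: yes, from the black queen on f1.
Legal moves for White: Kh2.
White is in check but has 1 legal move → neither.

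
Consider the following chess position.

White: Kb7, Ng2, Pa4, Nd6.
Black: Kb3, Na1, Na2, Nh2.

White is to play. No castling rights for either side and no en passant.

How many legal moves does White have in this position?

White to move; king on b7.
In check: no.
Legal moves: Kc8, Kb8, Ka8, Kc7, Ka7, Kc6, Kb6, Ka6, Ne8, Nc8, Nf7, Nf5, Nb5, Ne4, Nc4, Nh4, Nf4, Ne3, Ne1, a5.
Count: 20.

20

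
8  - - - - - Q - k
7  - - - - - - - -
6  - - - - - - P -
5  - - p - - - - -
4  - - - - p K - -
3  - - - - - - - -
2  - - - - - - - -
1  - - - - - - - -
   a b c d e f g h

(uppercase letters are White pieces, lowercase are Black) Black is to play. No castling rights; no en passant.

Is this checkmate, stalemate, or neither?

checkmate

Black to move; black king on h8.
In check: yes, from the white queen on f8.
King squares — g7: attacked by Qf8; h7: attacked by Pg6; g8: attacked by Qf8.
Legal moves for Black: none.
In check with no legal moves → checkmate.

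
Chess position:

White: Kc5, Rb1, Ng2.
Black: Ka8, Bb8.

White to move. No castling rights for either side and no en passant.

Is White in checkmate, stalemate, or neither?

White to move; white king on c5.
In check: no.
Legal moves for White include: Kc6, Kb6, Kd5, Kb5, Kd4, Kc4, Kb4, Nh4, Nf4, Ne3, Ne1, Rxb8+, Rb7, Rb6, Rb5, Rb4, Rb3, Rb2, ... (list truncated; more exist).
White has legal moves and is not in check → neither.

neither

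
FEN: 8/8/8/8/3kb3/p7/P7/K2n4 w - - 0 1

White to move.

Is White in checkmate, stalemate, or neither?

stalemate

White to move; white king on a1.
In check: no.
King squares — b1: attacked by Be4; a2: own pawn; b2: attacked by Nd1.
Legal moves for White: none.
Not in check and no legal moves → stalemate.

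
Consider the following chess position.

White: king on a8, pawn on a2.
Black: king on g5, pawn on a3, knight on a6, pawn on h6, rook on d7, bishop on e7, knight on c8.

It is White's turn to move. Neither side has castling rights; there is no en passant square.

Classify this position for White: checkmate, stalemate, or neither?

White to move; white king on a8.
In check: no.
King squares — a7: attacked by Rd7; b7: attacked by Rd7; b8: attacked by Na6.
Legal moves for White: none.
Not in check and no legal moves → stalemate.

stalemate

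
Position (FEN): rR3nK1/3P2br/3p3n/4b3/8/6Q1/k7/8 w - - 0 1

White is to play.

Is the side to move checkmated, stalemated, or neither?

checkmate

White to move; white king on g8.
In check: yes, from the black knight on h6.
King squares — f7: attacked by Nh6; g7: attacked by Be5; h7: attacked by Nf8; f8: attacked by Bg7; h8: attacked by Bg7.
Legal moves for White: none.
In check with no legal moves → checkmate.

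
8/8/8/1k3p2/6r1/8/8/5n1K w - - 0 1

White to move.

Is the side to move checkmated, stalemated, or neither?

White to move; white king on h1.
In check: no.
King squares — g1: attacked by Rg4; g2: attacked by Rg4; h2: attacked by Nf1.
Legal moves for White: none.
Not in check and no legal moves → stalemate.

stalemate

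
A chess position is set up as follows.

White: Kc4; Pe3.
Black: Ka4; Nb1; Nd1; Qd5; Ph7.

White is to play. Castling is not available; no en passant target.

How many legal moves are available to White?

1

White to move; king on c4.
In check: yes, from the black queen on d5.
Legal moves: Kxd5.
Count: 1.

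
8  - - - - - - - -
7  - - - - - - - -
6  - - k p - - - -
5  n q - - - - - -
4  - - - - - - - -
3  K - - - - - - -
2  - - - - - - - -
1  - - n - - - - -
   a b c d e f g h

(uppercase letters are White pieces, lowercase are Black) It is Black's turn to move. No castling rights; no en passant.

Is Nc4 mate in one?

yes

After Nc4: white king on a3; in check: yes, from the black knight on c4.
King squares — a2: attacked by Nc1; b2: attacked by Nc4; b3: attacked by Nc1; a4: attacked by Qb5; b4: attacked by Qb5.
White has no legal moves → checkmate.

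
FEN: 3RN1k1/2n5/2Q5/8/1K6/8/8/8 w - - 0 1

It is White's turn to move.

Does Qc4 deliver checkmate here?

no

After Qc4: black king on g8; in check: yes, from the white queen on c4.
Black has 5 legal replies: Kh8, Kf8, Kh7, Ne6, Nd5+.
In check but a legal move exists → not checkmate.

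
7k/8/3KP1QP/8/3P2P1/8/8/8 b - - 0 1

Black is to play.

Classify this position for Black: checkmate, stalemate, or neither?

Black to move; black king on h8.
In check: no.
King squares — g7: attacked by Qg6; h7: attacked by Qg6; g8: attacked by Qg6.
Legal moves for Black: none.
Not in check and no legal moves → stalemate.

stalemate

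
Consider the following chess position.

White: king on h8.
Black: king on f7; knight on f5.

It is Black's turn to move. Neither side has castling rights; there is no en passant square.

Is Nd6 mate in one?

After Nd6: white king on h8; in check: no.
White is not in check, so this cannot be checkmate.

no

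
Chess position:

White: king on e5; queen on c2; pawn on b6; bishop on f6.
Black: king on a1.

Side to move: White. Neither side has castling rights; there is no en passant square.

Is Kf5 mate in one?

After Kf5: black king on a1; in check: yes, from the white bishop on f6.
King squares — b1: attacked by Qc2; a2: attacked by Qc2; b2: attacked by Qc2.
Black has no legal moves → checkmate.

yes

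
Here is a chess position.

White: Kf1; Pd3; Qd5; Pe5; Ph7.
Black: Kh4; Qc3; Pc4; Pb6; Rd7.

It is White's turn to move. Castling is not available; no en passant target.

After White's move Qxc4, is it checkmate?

no

After Qxc4: black king on h4; in check: yes, from the white queen on c4.
Black has 7 legal replies: Kh5, Kg5, Kh3, Kg3, Rd4, Qd4, Qxc4.
In check but a legal move exists → not checkmate.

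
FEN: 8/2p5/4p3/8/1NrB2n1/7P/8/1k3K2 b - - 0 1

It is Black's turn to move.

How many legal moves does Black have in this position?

17

Black to move; king on b1.
In check: no.
Legal moves: Nh6, Nf6, Ne5, Ne3+, Nh2+, Nf2, Rc6, Rc5, Rxd4, Rxb4, Rc3, Rc2, Rc1+, Kc1, c6, e5, c5.
Count: 17.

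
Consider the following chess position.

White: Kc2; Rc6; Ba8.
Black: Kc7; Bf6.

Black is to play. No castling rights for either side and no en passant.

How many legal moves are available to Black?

Black to move; king on c7.
In check: yes, from the white rook on c6.
Legal moves: Kd8, Kb8, Kd7.
Count: 3.

3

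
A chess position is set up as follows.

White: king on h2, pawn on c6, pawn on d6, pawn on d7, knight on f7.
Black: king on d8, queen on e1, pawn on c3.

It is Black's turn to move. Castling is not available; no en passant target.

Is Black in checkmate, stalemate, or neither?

checkmate

Black to move; black king on d8.
In check: yes, from the white knight on f7.
King squares — c7: attacked by Pd6; d7: attacked by Pc6; e7: attacked by Pd6; c8: attacked by Pd7; e8: attacked by Pd7.
Legal moves for Black: none.
In check with no legal moves → checkmate.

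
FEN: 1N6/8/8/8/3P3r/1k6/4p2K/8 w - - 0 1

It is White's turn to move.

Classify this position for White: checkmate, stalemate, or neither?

White to move; white king on h2.
In check: yes, from the black rook on h4.
King squares — g1: available; h1: attacked by Rh4; g2: available; g3: available; h3: attacked by Rh4.
Legal moves for White: Kg3, Kg2, Kg1.
White is in check but has 3 legal moves → neither.

neither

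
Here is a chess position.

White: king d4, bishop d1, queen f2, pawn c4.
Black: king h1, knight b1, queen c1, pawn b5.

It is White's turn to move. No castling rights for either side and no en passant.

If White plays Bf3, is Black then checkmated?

yes

After Bf3: black king on h1; in check: yes, from the white bishop on f3.
King squares — g1: attacked by Qf2; g2: attacked by Qf2; h2: attacked by Qf2.
Black has no legal moves → checkmate.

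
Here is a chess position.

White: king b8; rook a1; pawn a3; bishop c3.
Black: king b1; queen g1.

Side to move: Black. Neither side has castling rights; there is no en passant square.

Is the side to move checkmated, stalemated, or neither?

Black to move; black king on b1.
In check: yes, from the white rook on a1.
King squares — a1: attacked by Bc3; c1: attacked by Ra1; a2: attacked by Ra1; b2: attacked by Bc3; c2: available.
Legal moves for Black: Kc2.
Black is in check but has 1 legal move → neither.

neither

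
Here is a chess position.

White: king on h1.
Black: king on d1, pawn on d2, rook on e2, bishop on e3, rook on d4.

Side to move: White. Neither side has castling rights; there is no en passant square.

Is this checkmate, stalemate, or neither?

stalemate

White to move; white king on h1.
In check: no.
King squares — g1: attacked by Be3; g2: attacked by Re2; h2: attacked by Re2.
Legal moves for White: none.
Not in check and no legal moves → stalemate.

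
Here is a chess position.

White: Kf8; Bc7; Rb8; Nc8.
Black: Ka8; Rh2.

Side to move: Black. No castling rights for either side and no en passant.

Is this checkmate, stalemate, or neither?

Black to move; black king on a8.
In check: yes, from the white rook on b8.
King squares — a7: attacked by Nc8; b7: attacked by Rb8; b8: attacked by Bc7.
Legal moves for Black: none.
In check with no legal moves → checkmate.

checkmate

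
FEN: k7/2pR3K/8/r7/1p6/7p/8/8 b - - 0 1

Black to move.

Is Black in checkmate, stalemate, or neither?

neither

Black to move; black king on a8.
In check: no.
Legal moves for Black include: Kb8, Kb7, Ka7, Ra7, Ra6, Rh5+, Rg5, Rf5, Re5, Rd5, Rc5, Rb5, Ra4, Ra3, Ra2, Ra1, c6, b3, ... (list truncated; more exist).
Black has legal moves and is not in check → neither.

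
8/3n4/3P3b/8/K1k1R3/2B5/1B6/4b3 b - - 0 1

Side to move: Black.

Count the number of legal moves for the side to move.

3

Black to move; king on c4.
In check: yes, from the white rook on e4.
Legal moves: Kd5, Kc5, Kd3.
Count: 3.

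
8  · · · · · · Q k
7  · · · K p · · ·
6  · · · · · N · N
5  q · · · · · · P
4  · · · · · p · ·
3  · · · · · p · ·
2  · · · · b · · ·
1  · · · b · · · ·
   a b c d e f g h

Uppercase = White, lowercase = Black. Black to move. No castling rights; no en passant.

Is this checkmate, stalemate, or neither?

Black to move; black king on h8.
In check: yes, from the white queen on g8.
King squares — g7: attacked by Qg8; h7: attacked by Nf6; g8: attacked by Nf6.
Legal moves for Black: none.
In check with no legal moves → checkmate.

checkmate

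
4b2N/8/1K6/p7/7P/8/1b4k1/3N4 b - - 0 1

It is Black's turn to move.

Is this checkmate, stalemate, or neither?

Black to move; black king on g2.
In check: no.
Legal moves for Black include: Bf7, Bd7, Bg6, Bc6, Bh5, Bb5, Ba4, Kh3, Kg3, Kf3, Kh2, Kh1, Kg1, Kf1, Bxh8, Bg7, Bf6, Be5, ... (list truncated; more exist).
Black has legal moves and is not in check → neither.

neither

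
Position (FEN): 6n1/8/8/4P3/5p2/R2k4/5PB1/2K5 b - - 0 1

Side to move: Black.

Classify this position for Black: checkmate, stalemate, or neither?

Black to move; black king on d3.
In check: yes, from the white rook on a3.
Legal moves for Black: Kd4, Kc4, Ke2.
Black is in check but has 3 legal moves → neither.

neither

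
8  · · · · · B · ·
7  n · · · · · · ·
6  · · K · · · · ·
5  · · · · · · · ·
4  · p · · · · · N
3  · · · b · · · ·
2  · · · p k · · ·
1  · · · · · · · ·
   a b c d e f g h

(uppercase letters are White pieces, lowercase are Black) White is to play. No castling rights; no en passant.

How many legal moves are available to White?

7

White to move; king on c6.
In check: yes, from the black knight on a7.
Legal moves: Kd7, Kc7, Kb7, Kd6, Kb6, Kd5, Kc5.
Count: 7.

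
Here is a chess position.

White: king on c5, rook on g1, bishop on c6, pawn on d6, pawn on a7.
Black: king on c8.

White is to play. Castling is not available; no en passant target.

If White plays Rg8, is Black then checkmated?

After Rg8: black king on c8; in check: yes, from the white rook on g8.
King squares — b7: attacked by Bc6; c7: attacked by Pd6; d7: attacked by Bc6; b8: attacked by Pa7; d8: attacked by Rg8.
Black has no legal moves → checkmate.

yes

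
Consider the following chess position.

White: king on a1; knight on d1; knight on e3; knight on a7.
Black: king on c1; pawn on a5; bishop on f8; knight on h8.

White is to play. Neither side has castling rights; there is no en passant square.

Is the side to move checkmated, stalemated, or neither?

White to move; white king on a1.
In check: no.
Legal moves for White: Nc8, Nc6, Nb5, Nf5, Nd5, Ng4, Nc4, Ng2, Nc2, Nf1, Nc3, Nf2, Nb2, Ka2.
White has 14 legal moves and is not in check → neither.

neither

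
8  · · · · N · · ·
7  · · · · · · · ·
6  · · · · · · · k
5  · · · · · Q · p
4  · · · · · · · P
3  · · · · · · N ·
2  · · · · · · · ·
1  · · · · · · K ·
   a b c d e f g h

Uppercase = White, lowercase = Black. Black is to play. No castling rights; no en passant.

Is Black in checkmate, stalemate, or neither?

stalemate

Black to move; black king on h6.
In check: no.
King squares — g5: attacked by Ph4; h5: own pawn; g6: attacked by Qf5; g7: attacked by Ne8; h7: attacked by Qf5.
Legal moves for Black: none.
Not in check and no legal moves → stalemate.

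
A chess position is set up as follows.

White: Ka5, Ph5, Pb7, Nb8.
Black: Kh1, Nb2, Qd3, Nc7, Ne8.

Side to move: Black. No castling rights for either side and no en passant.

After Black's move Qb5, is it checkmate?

After Qb5: white king on a5; in check: yes, from the black queen on b5.
King squares — a4: attacked by Nb2; b4: attacked by Qb5; b5: attacked by Nc7; a6: attacked by Qb5; b6: attacked by Qb5.
White has no legal moves → checkmate.

yes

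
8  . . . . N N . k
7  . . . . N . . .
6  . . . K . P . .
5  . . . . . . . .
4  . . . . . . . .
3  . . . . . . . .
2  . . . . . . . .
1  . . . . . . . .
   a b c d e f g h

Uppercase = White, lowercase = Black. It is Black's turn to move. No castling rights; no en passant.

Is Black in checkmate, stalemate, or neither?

stalemate

Black to move; black king on h8.
In check: no.
King squares — g7: attacked by Pf6; h7: attacked by Nf8; g8: attacked by Ne7.
Legal moves for Black: none.
Not in check and no legal moves → stalemate.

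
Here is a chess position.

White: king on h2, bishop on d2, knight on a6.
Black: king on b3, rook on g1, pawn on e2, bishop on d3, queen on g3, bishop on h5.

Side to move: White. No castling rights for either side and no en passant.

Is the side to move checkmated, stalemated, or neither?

checkmate

White to move; white king on h2.
In check: yes, from the black queen on g3.
King squares — g1: attacked by Qg3; h1: attacked by Rg1; g2: attacked by Rg1; g3: attacked by Rg1; h3: attacked by Qg3.
Legal moves for White: none.
In check with no legal moves → checkmate.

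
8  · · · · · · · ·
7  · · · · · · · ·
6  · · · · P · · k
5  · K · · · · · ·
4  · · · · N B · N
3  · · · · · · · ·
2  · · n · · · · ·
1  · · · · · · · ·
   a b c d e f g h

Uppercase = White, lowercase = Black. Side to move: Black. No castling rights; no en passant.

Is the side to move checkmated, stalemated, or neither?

neither

Black to move; black king on h6.
In check: yes, from the white bishop on f4.
King squares — g5: attacked by Ne4; h5: available; g6: attacked by Nh4; g7: available; h7: available.
Legal moves for Black: Kh7, Kg7, Kh5.
Black is in check but has 3 legal moves → neither.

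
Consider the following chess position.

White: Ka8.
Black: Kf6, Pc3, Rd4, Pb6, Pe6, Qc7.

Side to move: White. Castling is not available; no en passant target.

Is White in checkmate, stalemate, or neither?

stalemate

White to move; white king on a8.
In check: no.
King squares — a7: attacked by Qc7; b7: attacked by Qc7; b8: attacked by Qc7.
Legal moves for White: none.
Not in check and no legal moves → stalemate.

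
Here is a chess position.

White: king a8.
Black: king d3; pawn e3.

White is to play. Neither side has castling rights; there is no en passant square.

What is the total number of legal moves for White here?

3

White to move; king on a8.
In check: no.
Legal moves: Kb8, Kb7, Ka7.
Count: 3.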